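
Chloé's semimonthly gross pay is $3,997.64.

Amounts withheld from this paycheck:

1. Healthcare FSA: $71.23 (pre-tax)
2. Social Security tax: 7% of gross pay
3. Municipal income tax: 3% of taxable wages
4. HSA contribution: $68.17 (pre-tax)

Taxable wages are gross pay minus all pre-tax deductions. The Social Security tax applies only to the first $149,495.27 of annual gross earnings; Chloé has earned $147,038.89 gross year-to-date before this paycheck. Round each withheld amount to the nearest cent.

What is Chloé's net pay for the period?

HSA contribution: $68.17
Healthcare FSA: $71.23
Pre-tax total = $68.17 + $71.23 = $139.40
Taxable wages = $3,997.64 − $139.40 = $3,858.24
Municipal income tax: $3,858.24 × 0.03 = $115.75
Social Security tax: only $149,495.27 − $147,038.89 = $2,456.38 of this check is subject → $2,456.38 × 0.07 = $171.95
Total deductions = $68.17 + $71.23 + $115.75 + $171.95 = $427.10
Net pay = $3,997.64 − $427.10 = $3,570.54

$3,570.54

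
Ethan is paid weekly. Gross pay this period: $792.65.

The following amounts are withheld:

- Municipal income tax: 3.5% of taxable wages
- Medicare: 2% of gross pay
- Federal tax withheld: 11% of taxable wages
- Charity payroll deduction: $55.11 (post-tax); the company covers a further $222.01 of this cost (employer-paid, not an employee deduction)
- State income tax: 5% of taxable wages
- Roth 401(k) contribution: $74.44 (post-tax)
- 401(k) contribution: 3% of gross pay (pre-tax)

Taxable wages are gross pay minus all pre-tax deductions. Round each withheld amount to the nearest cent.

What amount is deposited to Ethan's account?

$473.54

401(k) contribution: $792.65 × 0.03 = $23.78
Taxable wages = $792.65 − $23.78 = $768.87
State income tax: $768.87 × 0.05 = $38.44
Municipal income tax: $768.87 × 0.035 = $26.91
Federal tax withheld: $768.87 × 0.11 = $84.58
Medicare: $792.65 × 0.02 = $15.85
Roth 401(k) contribution: $74.44
Charity payroll deduction: $55.11
(Employer's $222.01 toward charity payroll deduction is not withheld from the employee.)
Total deductions = $23.78 + $38.44 + $26.91 + $84.58 + $15.85 + $74.44 + $55.11 = $319.11
Net pay = $792.65 − $319.11 = $473.54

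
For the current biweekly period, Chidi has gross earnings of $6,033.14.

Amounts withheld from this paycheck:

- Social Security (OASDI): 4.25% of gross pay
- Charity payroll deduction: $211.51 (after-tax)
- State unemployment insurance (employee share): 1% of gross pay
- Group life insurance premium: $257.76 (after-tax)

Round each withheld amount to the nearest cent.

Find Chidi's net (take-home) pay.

$5,247.13

Social Security (OASDI): $6,033.14 × 0.0425 = $256.41
State unemployment insurance (employee share): $6,033.14 × 0.01 = $60.33
Group life insurance premium: $257.76
Charity payroll deduction: $211.51
Total deductions = $256.41 + $60.33 + $257.76 + $211.51 = $786.01
Net pay = $6,033.14 − $786.01 = $5,247.13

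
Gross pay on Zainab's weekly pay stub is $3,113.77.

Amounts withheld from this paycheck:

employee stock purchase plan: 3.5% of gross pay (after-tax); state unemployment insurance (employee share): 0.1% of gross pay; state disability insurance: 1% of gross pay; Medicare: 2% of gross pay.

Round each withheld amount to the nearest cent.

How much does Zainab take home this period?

$2,908.26

State unemployment insurance (employee share): $3,113.77 × 0.001 = $3.11
State disability insurance: $3,113.77 × 0.01 = $31.14
Medicare: $3,113.77 × 0.02 = $62.28
Employee stock purchase plan: $3,113.77 × 0.035 = $108.98
Total deductions = $3.11 + $31.14 + $62.28 + $108.98 = $205.51
Net pay = $3,113.77 − $205.51 = $2,908.26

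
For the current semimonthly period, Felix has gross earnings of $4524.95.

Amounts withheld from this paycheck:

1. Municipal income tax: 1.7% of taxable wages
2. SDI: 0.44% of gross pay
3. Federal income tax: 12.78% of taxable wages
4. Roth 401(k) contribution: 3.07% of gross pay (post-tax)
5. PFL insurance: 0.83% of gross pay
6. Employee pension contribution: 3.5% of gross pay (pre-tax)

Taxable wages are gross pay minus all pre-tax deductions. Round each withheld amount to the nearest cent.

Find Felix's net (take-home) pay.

$3537.91

Employee pension contribution: $4524.95 × 0.035 = $158.37
Taxable wages = $4524.95 − $158.37 = $4366.58
Federal income tax: $4366.58 × 0.1278 = $558.05
Municipal income tax: $4366.58 × 0.017 = $74.23
PFL insurance: $4524.95 × 0.0083 = $37.56
SDI: $4524.95 × 0.0044 = $19.91
Roth 401(k) contribution: $4524.95 × 0.0307 = $138.92
Total deductions = $158.37 + $558.05 + $74.23 + $37.56 + $19.91 + $138.92 = $987.04
Net pay = $4524.95 − $987.04 = $3537.91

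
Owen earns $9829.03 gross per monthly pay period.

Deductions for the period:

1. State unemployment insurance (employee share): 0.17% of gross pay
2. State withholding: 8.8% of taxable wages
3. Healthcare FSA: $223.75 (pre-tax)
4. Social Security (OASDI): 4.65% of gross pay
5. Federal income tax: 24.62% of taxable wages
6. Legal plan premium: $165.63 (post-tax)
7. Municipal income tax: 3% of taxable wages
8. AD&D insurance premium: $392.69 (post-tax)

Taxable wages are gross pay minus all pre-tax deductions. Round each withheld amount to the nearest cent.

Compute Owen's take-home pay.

Healthcare FSA: $223.75
Taxable wages = $9829.03 − $223.75 = $9605.28
Federal income tax: $9605.28 × 0.2462 = $2364.82
State withholding: $9605.28 × 0.088 = $845.26
Municipal income tax: $9605.28 × 0.03 = $288.16
Social Security (OASDI): $9829.03 × 0.0465 = $457.05
State unemployment insurance (employee share): $9829.03 × 0.0017 = $16.71
AD&D insurance premium: $392.69
Legal plan premium: $165.63
Total deductions = $223.75 + $2364.82 + $845.26 + $288.16 + $457.05 + $16.71 + $392.69 + $165.63 = $4754.07
Net pay = $9829.03 − $4754.07 = $5074.96

$5074.96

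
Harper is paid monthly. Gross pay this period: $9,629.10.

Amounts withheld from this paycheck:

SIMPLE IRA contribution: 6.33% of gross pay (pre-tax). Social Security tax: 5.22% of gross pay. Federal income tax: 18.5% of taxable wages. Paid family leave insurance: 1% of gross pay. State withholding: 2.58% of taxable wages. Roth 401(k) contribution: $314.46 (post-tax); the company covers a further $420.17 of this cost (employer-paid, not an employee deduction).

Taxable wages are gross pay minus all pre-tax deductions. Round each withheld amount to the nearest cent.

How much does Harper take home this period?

$6,204.86

SIMPLE IRA contribution: $9,629.10 × 0.0633 = $609.52
Taxable wages = $9,629.10 − $609.52 = $9,019.58
State withholding: $9,019.58 × 0.0258 = $232.71
Federal income tax: $9,019.58 × 0.185 = $1,668.62
Social Security tax: $9,629.10 × 0.0522 = $502.64
Paid family leave insurance: $9,629.10 × 0.01 = $96.29
Roth 401(k) contribution: $314.46
(Employer's $420.17 toward Roth 401(k) contribution is not withheld from the employee.)
Total deductions = $609.52 + $232.71 + $1,668.62 + $502.64 + $96.29 + $314.46 = $3,424.24
Net pay = $9,629.10 − $3,424.24 = $6,204.86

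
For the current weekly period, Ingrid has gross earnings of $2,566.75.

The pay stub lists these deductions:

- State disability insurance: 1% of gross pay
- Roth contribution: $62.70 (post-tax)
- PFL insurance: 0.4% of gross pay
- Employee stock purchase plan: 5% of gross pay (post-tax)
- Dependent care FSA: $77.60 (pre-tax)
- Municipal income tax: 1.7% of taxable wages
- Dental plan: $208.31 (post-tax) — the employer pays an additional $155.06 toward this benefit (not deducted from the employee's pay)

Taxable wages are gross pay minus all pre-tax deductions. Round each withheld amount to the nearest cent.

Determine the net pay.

Dependent care FSA: $77.60
Taxable wages = $2,566.75 − $77.60 = $2,489.15
Municipal income tax: $2,489.15 × 0.017 = $42.32
State disability insurance: $2,566.75 × 0.01 = $25.67
PFL insurance: $2,566.75 × 0.004 = $10.27
Roth contribution: $62.70
Dental plan: $208.31
Employee stock purchase plan: $2,566.75 × 0.05 = $128.34
(Employer's $155.06 toward dental plan is not withheld from the employee.)
Total deductions = $77.60 + $42.32 + $25.67 + $10.27 + $62.70 + $208.31 + $128.34 = $555.21
Net pay = $2,566.75 − $555.21 = $2,011.54

$2,011.54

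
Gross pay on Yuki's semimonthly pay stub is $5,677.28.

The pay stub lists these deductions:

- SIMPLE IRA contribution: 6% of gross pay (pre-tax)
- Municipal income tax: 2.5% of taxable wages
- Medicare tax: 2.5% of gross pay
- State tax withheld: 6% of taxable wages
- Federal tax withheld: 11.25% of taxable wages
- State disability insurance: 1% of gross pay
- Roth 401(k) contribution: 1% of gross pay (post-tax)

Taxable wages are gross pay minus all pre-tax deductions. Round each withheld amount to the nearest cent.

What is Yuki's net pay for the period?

$4,027.18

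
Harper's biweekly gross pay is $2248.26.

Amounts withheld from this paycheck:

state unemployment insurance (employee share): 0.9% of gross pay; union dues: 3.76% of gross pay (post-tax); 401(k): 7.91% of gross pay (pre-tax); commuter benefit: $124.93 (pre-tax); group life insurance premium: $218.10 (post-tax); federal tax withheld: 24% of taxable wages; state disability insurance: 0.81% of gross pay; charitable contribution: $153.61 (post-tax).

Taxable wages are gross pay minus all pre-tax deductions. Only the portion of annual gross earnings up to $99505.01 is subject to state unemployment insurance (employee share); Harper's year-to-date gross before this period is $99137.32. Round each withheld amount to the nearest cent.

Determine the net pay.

Commuter benefit: $124.93
401(k): $2248.26 × 0.0791 = $177.84
Pre-tax total = $124.93 + $177.84 = $302.77
Taxable wages = $2248.26 − $302.77 = $1945.49
Federal tax withheld: $1945.49 × 0.24 = $466.92
State disability insurance: $2248.26 × 0.0081 = $18.21
State unemployment insurance (employee share): only $99505.01 − $99137.32 = $367.69 of this check is subject → $367.69 × 0.009 = $3.31
Group life insurance premium: $218.10
Union dues: $2248.26 × 0.0376 = $84.53
Charitable contribution: $153.61
Total deductions = $124.93 + $177.84 + $466.92 + $18.21 + $3.31 + $218.10 + $84.53 + $153.61 = $1247.45
Net pay = $2248.26 − $1247.45 = $1000.81

$1000.81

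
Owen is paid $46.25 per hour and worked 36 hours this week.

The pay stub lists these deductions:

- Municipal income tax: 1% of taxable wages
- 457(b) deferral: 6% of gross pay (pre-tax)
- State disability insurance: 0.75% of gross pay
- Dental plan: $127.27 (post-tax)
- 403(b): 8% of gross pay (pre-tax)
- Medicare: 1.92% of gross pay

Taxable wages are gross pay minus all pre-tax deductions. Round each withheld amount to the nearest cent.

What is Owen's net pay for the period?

Gross pay: 36 × $46.25 = $1665.00
403(b): $1665.00 × 0.08 = $133.20
457(b) deferral: $1665.00 × 0.06 = $99.90
Pre-tax total = $133.20 + $99.90 = $233.10
Taxable wages = $1665.00 − $233.10 = $1431.90
Municipal income tax: $1431.90 × 0.01 = $14.32
State disability insurance: $1665.00 × 0.0075 = $12.49
Medicare: $1665.00 × 0.0192 = $31.97
Dental plan: $127.27
Total deductions = $133.20 + $99.90 + $14.32 + $12.49 + $31.97 + $127.27 = $419.15
Net pay = $1665.00 − $419.15 = $1245.85

$1245.85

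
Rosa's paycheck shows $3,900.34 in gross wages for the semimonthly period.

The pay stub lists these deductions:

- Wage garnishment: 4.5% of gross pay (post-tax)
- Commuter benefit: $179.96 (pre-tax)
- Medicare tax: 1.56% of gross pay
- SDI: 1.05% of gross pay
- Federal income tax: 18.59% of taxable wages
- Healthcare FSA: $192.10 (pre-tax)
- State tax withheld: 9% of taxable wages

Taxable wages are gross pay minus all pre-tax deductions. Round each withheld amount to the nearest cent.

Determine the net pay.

$2,277.50

Commuter benefit: $179.96
Healthcare FSA: $192.10
Pre-tax total = $179.96 + $192.10 = $372.06
Taxable wages = $3,900.34 − $372.06 = $3,528.28
State tax withheld: $3,528.28 × 0.09 = $317.55
Federal income tax: $3,528.28 × 0.1859 = $655.91
SDI: $3,900.34 × 0.0105 = $40.95
Medicare tax: $3,900.34 × 0.0156 = $60.85
Wage garnishment: $3,900.34 × 0.045 = $175.52
Total deductions = $179.96 + $192.10 + $317.55 + $655.91 + $40.95 + $60.85 + $175.52 = $1,622.84
Net pay = $3,900.34 − $1,622.84 = $2,277.50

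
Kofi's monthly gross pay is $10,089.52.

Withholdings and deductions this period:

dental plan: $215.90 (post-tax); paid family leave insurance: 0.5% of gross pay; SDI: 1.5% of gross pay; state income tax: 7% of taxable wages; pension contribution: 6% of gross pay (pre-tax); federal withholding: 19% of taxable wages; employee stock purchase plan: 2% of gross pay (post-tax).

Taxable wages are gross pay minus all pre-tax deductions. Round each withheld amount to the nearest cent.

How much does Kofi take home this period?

Pension contribution: $10,089.52 × 0.06 = $605.37
Taxable wages = $10,089.52 − $605.37 = $9,484.15
State income tax: $9,484.15 × 0.07 = $663.89
Federal withholding: $9,484.15 × 0.19 = $1,801.99
SDI: $10,089.52 × 0.015 = $151.34
Paid family leave insurance: $10,089.52 × 0.005 = $50.45
Dental plan: $215.90
Employee stock purchase plan: $10,089.52 × 0.02 = $201.79
Total deductions = $605.37 + $663.89 + $1,801.99 + $151.34 + $50.45 + $215.90 + $201.79 = $3,690.73
Net pay = $10,089.52 − $3,690.73 = $6,398.79

$6,398.79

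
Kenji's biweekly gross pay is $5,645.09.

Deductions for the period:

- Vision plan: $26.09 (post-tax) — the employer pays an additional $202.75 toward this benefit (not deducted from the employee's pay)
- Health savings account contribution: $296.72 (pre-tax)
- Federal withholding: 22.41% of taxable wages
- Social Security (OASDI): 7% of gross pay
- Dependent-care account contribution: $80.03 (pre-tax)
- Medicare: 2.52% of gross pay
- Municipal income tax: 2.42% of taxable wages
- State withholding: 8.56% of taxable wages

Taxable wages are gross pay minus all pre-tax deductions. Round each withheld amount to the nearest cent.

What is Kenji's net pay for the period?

$2,945.74

Health savings account contribution: $296.72
Dependent-care account contribution: $80.03
Pre-tax total = $296.72 + $80.03 = $376.75
Taxable wages = $5,645.09 − $376.75 = $5,268.34
Federal withholding: $5,268.34 × 0.2241 = $1,180.63
Municipal income tax: $5,268.34 × 0.0242 = $127.49
State withholding: $5,268.34 × 0.0856 = $450.97
Social Security (OASDI): $5,645.09 × 0.07 = $395.16
Medicare: $5,645.09 × 0.0252 = $142.26
Vision plan: $26.09
(Employer's $202.75 toward vision plan is not withheld from the employee.)
Total deductions = $296.72 + $80.03 + $1,180.63 + $127.49 + $450.97 + $395.16 + $142.26 + $26.09 = $2,699.35
Net pay = $5,645.09 − $2,699.35 = $2,945.74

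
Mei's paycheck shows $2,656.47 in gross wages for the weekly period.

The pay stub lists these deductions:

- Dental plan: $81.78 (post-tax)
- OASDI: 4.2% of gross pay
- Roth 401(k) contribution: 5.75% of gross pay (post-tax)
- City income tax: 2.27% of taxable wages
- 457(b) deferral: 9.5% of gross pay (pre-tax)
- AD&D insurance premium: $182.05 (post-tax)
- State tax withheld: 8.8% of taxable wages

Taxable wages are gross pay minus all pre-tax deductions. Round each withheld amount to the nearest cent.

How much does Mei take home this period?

$1,609.83

457(b) deferral: $2,656.47 × 0.095 = $252.36
Taxable wages = $2,656.47 − $252.36 = $2,404.11
City income tax: $2,404.11 × 0.0227 = $54.57
State tax withheld: $2,404.11 × 0.088 = $211.56
OASDI: $2,656.47 × 0.042 = $111.57
AD&D insurance premium: $182.05
Roth 401(k) contribution: $2,656.47 × 0.0575 = $152.75
Dental plan: $81.78
Total deductions = $252.36 + $54.57 + $211.56 + $111.57 + $182.05 + $152.75 + $81.78 = $1,046.64
Net pay = $2,656.47 − $1,046.64 = $1,609.83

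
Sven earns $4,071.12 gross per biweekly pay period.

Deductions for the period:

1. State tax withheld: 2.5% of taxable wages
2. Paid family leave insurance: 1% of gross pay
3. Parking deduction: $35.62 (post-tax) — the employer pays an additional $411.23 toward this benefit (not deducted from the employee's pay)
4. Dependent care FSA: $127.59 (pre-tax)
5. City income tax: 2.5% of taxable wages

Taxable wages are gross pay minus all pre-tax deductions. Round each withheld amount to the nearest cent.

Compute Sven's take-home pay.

$3,670.02

Dependent care FSA: $127.59
Taxable wages = $4,071.12 − $127.59 = $3,943.53
City income tax: $3,943.53 × 0.025 = $98.59
State tax withheld: $3,943.53 × 0.025 = $98.59
Paid family leave insurance: $4,071.12 × 0.01 = $40.71
Parking deduction: $35.62
(Employer's $411.23 toward parking deduction is not withheld from the employee.)
Total deductions = $127.59 + $98.59 + $98.59 + $40.71 + $35.62 = $401.10
Net pay = $4,071.12 − $401.10 = $3,670.02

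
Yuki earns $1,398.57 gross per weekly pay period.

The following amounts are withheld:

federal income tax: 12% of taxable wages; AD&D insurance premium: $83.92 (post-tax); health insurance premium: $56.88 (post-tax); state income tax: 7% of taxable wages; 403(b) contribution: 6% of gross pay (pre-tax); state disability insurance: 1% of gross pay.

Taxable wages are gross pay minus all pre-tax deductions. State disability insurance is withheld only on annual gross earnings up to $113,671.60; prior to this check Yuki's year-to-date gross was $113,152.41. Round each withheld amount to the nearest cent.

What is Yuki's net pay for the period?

$918.88

403(b) contribution: $1,398.57 × 0.06 = $83.91
Taxable wages = $1,398.57 − $83.91 = $1,314.66
State income tax: $1,314.66 × 0.07 = $92.03
Federal income tax: $1,314.66 × 0.12 = $157.76
State disability insurance: only $113,671.60 − $113,152.41 = $519.19 of this check is subject → $519.19 × 0.01 = $5.19
AD&D insurance premium: $83.92
Health insurance premium: $56.88
Total deductions = $83.91 + $92.03 + $157.76 + $5.19 + $83.92 + $56.88 = $479.69
Net pay = $1,398.57 − $479.69 = $918.88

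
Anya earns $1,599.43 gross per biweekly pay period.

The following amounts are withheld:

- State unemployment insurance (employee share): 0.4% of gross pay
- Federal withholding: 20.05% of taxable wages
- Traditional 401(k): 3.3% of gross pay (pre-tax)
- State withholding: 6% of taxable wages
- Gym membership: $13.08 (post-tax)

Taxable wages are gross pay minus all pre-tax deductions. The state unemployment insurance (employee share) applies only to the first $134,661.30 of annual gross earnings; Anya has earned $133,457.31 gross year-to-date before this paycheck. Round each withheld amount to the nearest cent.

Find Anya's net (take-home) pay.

Traditional 401(k): $1,599.43 × 0.033 = $52.78
Taxable wages = $1,599.43 − $52.78 = $1,546.65
State withholding: $1,546.65 × 0.06 = $92.80
Federal withholding: $1,546.65 × 0.2005 = $310.10
State unemployment insurance (employee share): only $134,661.30 − $133,457.31 = $1,203.99 of this check is subject → $1,203.99 × 0.004 = $4.82
Gym membership: $13.08
Total deductions = $52.78 + $92.80 + $310.10 + $4.82 + $13.08 = $473.58
Net pay = $1,599.43 − $473.58 = $1,125.85

$1,125.85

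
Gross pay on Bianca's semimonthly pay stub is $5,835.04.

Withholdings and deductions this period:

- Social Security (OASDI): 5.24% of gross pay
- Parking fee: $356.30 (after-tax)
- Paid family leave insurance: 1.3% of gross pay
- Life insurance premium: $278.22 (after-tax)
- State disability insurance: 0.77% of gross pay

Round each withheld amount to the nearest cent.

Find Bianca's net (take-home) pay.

Social Security (OASDI): $5,835.04 × 0.0524 = $305.76
State disability insurance: $5,835.04 × 0.0077 = $44.93
Paid family leave insurance: $5,835.04 × 0.013 = $75.86
Parking fee: $356.30
Life insurance premium: $278.22
Total deductions = $305.76 + $44.93 + $75.86 + $356.30 + $278.22 = $1,061.07
Net pay = $5,835.04 − $1,061.07 = $4,773.97

$4,773.97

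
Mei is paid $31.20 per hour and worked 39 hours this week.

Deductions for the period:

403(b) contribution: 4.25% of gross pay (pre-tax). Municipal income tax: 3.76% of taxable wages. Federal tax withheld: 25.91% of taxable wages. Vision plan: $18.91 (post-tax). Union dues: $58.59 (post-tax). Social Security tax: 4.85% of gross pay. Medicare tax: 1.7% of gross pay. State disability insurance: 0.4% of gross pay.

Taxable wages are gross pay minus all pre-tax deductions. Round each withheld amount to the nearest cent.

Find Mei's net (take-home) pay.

$657.34

Gross pay: 39 × $31.20 = $1216.80
403(b) contribution: $1216.80 × 0.0425 = $51.71
Taxable wages = $1216.80 − $51.71 = $1165.09
Federal tax withheld: $1165.09 × 0.2591 = $301.87
Municipal income tax: $1165.09 × 0.0376 = $43.81
Medicare tax: $1216.80 × 0.017 = $20.69
State disability insurance: $1216.80 × 0.004 = $4.87
Social Security tax: $1216.80 × 0.0485 = $59.01
Union dues: $58.59
Vision plan: $18.91
Total deductions = $51.71 + $301.87 + $43.81 + $20.69 + $4.87 + $59.01 + $58.59 + $18.91 = $559.46
Net pay = $1216.80 − $559.46 = $657.34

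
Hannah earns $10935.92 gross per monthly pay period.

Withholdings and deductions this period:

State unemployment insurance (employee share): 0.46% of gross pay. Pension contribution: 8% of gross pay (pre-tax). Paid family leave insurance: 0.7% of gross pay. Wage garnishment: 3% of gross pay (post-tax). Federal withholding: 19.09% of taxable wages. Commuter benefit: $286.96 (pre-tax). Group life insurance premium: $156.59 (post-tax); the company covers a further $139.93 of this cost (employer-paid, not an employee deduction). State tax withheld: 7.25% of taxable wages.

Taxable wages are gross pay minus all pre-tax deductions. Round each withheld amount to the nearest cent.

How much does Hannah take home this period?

$6588.07

Commuter benefit: $286.96
Pension contribution: $10935.92 × 0.08 = $874.87
Pre-tax total = $286.96 + $874.87 = $1161.83
Taxable wages = $10935.92 − $1161.83 = $9774.09
State tax withheld: $9774.09 × 0.0725 = $708.62
Federal withholding: $9774.09 × 0.1909 = $1865.87
State unemployment insurance (employee share): $10935.92 × 0.0046 = $50.31
Paid family leave insurance: $10935.92 × 0.007 = $76.55
Wage garnishment: $10935.92 × 0.03 = $328.08
Group life insurance premium: $156.59
(Employer's $139.93 toward group life insurance premium is not withheld from the employee.)
Total deductions = $286.96 + $874.87 + $708.62 + $1865.87 + $50.31 + $76.55 + $328.08 + $156.59 = $4347.85
Net pay = $10935.92 − $4347.85 = $6588.07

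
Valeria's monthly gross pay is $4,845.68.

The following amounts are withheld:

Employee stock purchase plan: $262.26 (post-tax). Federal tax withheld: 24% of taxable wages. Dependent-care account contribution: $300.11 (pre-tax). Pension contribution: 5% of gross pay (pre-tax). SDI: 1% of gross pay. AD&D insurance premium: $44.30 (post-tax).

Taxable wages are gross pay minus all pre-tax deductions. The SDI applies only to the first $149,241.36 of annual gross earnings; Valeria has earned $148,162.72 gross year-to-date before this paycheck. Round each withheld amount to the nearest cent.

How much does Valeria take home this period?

$2,953.15

Dependent-care account contribution: $300.11
Pension contribution: $4,845.68 × 0.05 = $242.28
Pre-tax total = $300.11 + $242.28 = $542.39
Taxable wages = $4,845.68 − $542.39 = $4,303.29
Federal tax withheld: $4,303.29 × 0.24 = $1,032.79
SDI: only $149,241.36 − $148,162.72 = $1,078.64 of this check is subject → $1,078.64 × 0.01 = $10.79
AD&D insurance premium: $44.30
Employee stock purchase plan: $262.26
Total deductions = $300.11 + $242.28 + $1,032.79 + $10.79 + $44.30 + $262.26 = $1,892.53
Net pay = $4,845.68 − $1,892.53 = $2,953.15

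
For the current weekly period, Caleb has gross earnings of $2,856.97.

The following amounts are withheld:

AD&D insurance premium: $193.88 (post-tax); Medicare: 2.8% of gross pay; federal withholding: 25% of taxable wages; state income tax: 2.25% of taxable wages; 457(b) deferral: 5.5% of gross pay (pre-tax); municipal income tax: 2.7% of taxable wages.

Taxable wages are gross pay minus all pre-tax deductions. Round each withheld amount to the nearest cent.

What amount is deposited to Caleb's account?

457(b) deferral: $2,856.97 × 0.055 = $157.13
Taxable wages = $2,856.97 − $157.13 = $2,699.84
State income tax: $2,699.84 × 0.0225 = $60.75
Municipal income tax: $2,699.84 × 0.027 = $72.90
Federal withholding: $2,699.84 × 0.25 = $674.96
Medicare: $2,856.97 × 0.028 = $80.00
AD&D insurance premium: $193.88
Total deductions = $157.13 + $60.75 + $72.90 + $674.96 + $80.00 + $193.88 = $1,239.62
Net pay = $2,856.97 − $1,239.62 = $1,617.35

$1,617.35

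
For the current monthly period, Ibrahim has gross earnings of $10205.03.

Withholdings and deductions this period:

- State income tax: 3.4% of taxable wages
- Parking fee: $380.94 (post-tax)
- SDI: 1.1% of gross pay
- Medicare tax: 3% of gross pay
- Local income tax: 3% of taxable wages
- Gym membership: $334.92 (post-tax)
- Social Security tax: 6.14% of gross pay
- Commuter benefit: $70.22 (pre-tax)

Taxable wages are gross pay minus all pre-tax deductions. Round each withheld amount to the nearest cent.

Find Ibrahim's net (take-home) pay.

$7725.33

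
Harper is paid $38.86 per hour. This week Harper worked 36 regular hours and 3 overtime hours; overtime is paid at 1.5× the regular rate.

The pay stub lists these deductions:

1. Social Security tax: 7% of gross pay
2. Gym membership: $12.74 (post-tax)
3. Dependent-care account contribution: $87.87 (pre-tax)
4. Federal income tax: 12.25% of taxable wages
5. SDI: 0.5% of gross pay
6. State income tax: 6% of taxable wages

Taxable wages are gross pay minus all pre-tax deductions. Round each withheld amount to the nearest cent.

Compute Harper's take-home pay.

$1,083.99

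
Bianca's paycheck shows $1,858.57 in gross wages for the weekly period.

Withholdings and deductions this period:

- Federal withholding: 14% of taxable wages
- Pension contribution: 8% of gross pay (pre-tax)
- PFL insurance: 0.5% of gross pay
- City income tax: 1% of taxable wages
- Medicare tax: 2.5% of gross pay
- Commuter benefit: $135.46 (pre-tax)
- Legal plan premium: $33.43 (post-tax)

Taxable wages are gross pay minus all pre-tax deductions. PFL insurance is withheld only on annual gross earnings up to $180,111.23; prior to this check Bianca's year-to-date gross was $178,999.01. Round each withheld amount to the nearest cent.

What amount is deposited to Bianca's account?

Pension contribution: $1,858.57 × 0.08 = $148.69
Commuter benefit: $135.46
Pre-tax total = $148.69 + $135.46 = $284.15
Taxable wages = $1,858.57 − $284.15 = $1,574.42
City income tax: $1,574.42 × 0.01 = $15.74
Federal withholding: $1,574.42 × 0.14 = $220.42
Medicare tax: $1,858.57 × 0.025 = $46.46
PFL insurance: only $180,111.23 − $178,999.01 = $1,112.22 of this check is subject → $1,112.22 × 0.005 = $5.56
Legal plan premium: $33.43
Total deductions = $148.69 + $135.46 + $15.74 + $220.42 + $46.46 + $5.56 + $33.43 = $605.76
Net pay = $1,858.57 − $605.76 = $1,252.81

$1,252.81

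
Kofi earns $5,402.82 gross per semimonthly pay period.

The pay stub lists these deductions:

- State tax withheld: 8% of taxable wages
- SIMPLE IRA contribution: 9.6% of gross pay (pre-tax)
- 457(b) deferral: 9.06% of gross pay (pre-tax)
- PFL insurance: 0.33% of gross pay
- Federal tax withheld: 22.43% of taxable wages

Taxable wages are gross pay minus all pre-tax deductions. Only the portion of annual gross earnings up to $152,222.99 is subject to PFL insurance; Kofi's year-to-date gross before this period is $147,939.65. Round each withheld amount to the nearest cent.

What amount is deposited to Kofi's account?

SIMPLE IRA contribution: $5,402.82 × 0.096 = $518.67
457(b) deferral: $5,402.82 × 0.0906 = $489.50
Pre-tax total = $518.67 + $489.50 = $1,008.17
Taxable wages = $5,402.82 − $1,008.17 = $4,394.65
Federal tax withheld: $4,394.65 × 0.2243 = $985.72
State tax withheld: $4,394.65 × 0.08 = $351.57
PFL insurance: only $152,222.99 − $147,939.65 = $4,283.34 of this check is subject → $4,283.34 × 0.0033 = $14.14
Total deductions = $518.67 + $489.50 + $985.72 + $351.57 + $14.14 = $2,359.60
Net pay = $5,402.82 − $2,359.60 = $3,043.22

$3,043.22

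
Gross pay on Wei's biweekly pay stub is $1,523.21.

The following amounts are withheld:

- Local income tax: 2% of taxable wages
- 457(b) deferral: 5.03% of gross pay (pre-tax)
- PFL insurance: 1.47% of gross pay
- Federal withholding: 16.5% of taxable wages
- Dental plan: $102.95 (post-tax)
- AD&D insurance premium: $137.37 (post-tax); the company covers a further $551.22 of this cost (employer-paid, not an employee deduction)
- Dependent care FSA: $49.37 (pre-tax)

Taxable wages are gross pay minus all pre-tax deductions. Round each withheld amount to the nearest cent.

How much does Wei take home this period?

457(b) deferral: $1,523.21 × 0.0503 = $76.62
Dependent care FSA: $49.37
Pre-tax total = $76.62 + $49.37 = $125.99
Taxable wages = $1,523.21 − $125.99 = $1,397.22
Local income tax: $1,397.22 × 0.02 = $27.94
Federal withholding: $1,397.22 × 0.165 = $230.54
PFL insurance: $1,523.21 × 0.0147 = $22.39
AD&D insurance premium: $137.37
Dental plan: $102.95
(Employer's $551.22 toward AD&D insurance premium is not withheld from the employee.)
Total deductions = $76.62 + $49.37 + $27.94 + $230.54 + $22.39 + $137.37 + $102.95 = $647.18
Net pay = $1,523.21 − $647.18 = $876.03

$876.03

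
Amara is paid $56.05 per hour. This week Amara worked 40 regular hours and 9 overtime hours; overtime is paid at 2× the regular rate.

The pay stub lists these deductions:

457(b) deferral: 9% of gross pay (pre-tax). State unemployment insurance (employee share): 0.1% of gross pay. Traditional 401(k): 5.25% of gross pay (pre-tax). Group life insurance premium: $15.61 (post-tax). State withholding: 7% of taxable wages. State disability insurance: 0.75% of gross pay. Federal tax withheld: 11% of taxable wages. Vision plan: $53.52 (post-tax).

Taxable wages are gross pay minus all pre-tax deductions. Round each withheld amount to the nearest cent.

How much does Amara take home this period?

Regular pay: 40 × $56.05 = $2,242.00
Overtime pay: 9 × $56.05 × 2 = $1,008.90
Gross pay = $2,242.00 + $1,008.90 = $3,250.90
457(b) deferral: $3,250.90 × 0.09 = $292.58
Traditional 401(k): $3,250.90 × 0.0525 = $170.67
Pre-tax total = $292.58 + $170.67 = $463.25
Taxable wages = $3,250.90 − $463.25 = $2,787.65
Federal tax withheld: $2,787.65 × 0.11 = $306.64
State withholding: $2,787.65 × 0.07 = $195.14
State disability insurance: $3,250.90 × 0.0075 = $24.38
State unemployment insurance (employee share): $3,250.90 × 0.001 = $3.25
Group life insurance premium: $15.61
Vision plan: $53.52
Total deductions = $292.58 + $170.67 + $306.64 + $195.14 + $24.38 + $3.25 + $15.61 + $53.52 = $1,061.79
Net pay = $3,250.90 − $1,061.79 = $2,189.11

$2,189.11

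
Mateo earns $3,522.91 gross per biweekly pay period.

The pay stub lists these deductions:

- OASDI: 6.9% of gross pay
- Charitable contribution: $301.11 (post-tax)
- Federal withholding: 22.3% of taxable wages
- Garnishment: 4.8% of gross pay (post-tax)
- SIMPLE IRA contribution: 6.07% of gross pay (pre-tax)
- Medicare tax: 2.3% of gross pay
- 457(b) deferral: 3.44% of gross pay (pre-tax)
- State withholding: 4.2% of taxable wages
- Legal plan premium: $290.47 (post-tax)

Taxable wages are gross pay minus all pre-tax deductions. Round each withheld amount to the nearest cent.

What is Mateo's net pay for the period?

$1,258.30

457(b) deferral: $3,522.91 × 0.0344 = $121.19
SIMPLE IRA contribution: $3,522.91 × 0.0607 = $213.84
Pre-tax total = $121.19 + $213.84 = $335.03
Taxable wages = $3,522.91 − $335.03 = $3,187.88
State withholding: $3,187.88 × 0.042 = $133.89
Federal withholding: $3,187.88 × 0.223 = $710.90
OASDI: $3,522.91 × 0.069 = $243.08
Medicare tax: $3,522.91 × 0.023 = $81.03
Legal plan premium: $290.47
Charitable contribution: $301.11
Garnishment: $3,522.91 × 0.048 = $169.10
Total deductions = $121.19 + $213.84 + $133.89 + $710.90 + $243.08 + $81.03 + $290.47 + $301.11 + $169.10 = $2,264.61
Net pay = $3,522.91 − $2,264.61 = $1,258.30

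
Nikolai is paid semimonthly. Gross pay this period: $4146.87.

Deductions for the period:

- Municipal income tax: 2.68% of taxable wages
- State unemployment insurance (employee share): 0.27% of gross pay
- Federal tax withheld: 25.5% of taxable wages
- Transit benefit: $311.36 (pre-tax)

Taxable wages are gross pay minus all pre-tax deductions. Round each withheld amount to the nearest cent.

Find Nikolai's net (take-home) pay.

$2743.46

Transit benefit: $311.36
Taxable wages = $4146.87 − $311.36 = $3835.51
Municipal income tax: $3835.51 × 0.0268 = $102.79
Federal tax withheld: $3835.51 × 0.255 = $978.06
State unemployment insurance (employee share): $4146.87 × 0.0027 = $11.20
Total deductions = $311.36 + $102.79 + $978.06 + $11.20 = $1403.41
Net pay = $4146.87 − $1403.41 = $2743.46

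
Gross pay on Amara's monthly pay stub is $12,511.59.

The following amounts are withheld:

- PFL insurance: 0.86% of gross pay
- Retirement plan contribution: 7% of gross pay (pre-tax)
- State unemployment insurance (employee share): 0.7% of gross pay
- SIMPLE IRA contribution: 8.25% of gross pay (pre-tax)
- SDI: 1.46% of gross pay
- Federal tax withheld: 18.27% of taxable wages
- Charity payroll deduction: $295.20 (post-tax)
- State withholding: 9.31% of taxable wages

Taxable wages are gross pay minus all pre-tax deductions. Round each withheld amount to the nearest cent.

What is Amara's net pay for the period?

$7,006.06

Retirement plan contribution: $12,511.59 × 0.07 = $875.81
SIMPLE IRA contribution: $12,511.59 × 0.0825 = $1,032.21
Pre-tax total = $875.81 + $1,032.21 = $1,908.02
Taxable wages = $12,511.59 − $1,908.02 = $10,603.57
State withholding: $10,603.57 × 0.0931 = $987.19
Federal tax withheld: $10,603.57 × 0.1827 = $1,937.27
SDI: $12,511.59 × 0.0146 = $182.67
State unemployment insurance (employee share): $12,511.59 × 0.007 = $87.58
PFL insurance: $12,511.59 × 0.0086 = $107.60
Charity payroll deduction: $295.20
Total deductions = $875.81 + $1,032.21 + $987.19 + $1,937.27 + $182.67 + $87.58 + $107.60 + $295.20 = $5,505.53
Net pay = $12,511.59 − $5,505.53 = $7,006.06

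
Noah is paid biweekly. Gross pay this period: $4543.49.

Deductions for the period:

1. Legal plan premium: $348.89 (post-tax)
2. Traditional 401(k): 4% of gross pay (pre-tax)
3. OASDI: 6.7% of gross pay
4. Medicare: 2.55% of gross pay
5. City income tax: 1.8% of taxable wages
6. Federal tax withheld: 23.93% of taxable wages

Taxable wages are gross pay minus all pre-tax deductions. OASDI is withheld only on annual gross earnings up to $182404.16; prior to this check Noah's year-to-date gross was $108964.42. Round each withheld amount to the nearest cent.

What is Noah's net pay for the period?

Traditional 401(k): $4543.49 × 0.04 = $181.74
Taxable wages = $4543.49 − $181.74 = $4361.75
City income tax: $4361.75 × 0.018 = $78.51
Federal tax withheld: $4361.75 × 0.2393 = $1043.77
Medicare: $4543.49 × 0.0255 = $115.86
OASDI: cap not yet reached, full $4543.49 is subject → $4543.49 × 0.067 = $304.41
Legal plan premium: $348.89
Total deductions = $181.74 + $78.51 + $1043.77 + $115.86 + $304.41 + $348.89 = $2073.18
Net pay = $4543.49 − $2073.18 = $2470.31

$2470.31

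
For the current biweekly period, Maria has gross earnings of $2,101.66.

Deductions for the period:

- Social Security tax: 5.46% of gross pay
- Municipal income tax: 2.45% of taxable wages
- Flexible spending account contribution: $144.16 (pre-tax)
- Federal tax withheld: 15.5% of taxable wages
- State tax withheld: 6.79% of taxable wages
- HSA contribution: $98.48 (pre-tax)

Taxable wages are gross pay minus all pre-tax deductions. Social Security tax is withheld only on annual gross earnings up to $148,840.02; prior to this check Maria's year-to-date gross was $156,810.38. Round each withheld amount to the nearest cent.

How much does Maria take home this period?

$1,399.09

Flexible spending account contribution: $144.16
HSA contribution: $98.48
Pre-tax total = $144.16 + $98.48 = $242.64
Taxable wages = $2,101.66 − $242.64 = $1,859.02
State tax withheld: $1,859.02 × 0.0679 = $126.23
Municipal income tax: $1,859.02 × 0.0245 = $45.55
Federal tax withheld: $1,859.02 × 0.155 = $288.15
Social Security tax: annual cap $148,840.02 already reached (YTD $156,810.38), so $0.00
Total deductions = $144.16 + $98.48 + $126.23 + $45.55 + $288.15 + $0.00 = $702.57
Net pay = $2,101.66 − $702.57 = $1,399.09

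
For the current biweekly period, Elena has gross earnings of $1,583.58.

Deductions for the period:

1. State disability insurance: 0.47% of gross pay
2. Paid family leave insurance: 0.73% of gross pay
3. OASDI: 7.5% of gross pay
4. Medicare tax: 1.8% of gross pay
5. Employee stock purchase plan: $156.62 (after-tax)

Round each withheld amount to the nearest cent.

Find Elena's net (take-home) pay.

$1,260.69

Medicare tax: $1,583.58 × 0.018 = $28.50
State disability insurance: $1,583.58 × 0.0047 = $7.44
Paid family leave insurance: $1,583.58 × 0.0073 = $11.56
OASDI: $1,583.58 × 0.075 = $118.77
Employee stock purchase plan: $156.62
Total deductions = $28.50 + $7.44 + $11.56 + $118.77 + $156.62 = $322.89
Net pay = $1,583.58 − $322.89 = $1,260.69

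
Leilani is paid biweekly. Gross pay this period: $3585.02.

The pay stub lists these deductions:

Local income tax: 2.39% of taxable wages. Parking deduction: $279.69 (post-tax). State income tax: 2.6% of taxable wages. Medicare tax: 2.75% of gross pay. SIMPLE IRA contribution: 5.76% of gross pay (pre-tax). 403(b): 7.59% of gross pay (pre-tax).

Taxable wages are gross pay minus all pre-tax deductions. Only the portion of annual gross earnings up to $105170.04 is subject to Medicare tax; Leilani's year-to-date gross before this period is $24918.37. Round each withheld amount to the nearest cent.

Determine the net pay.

$2573.13

SIMPLE IRA contribution: $3585.02 × 0.0576 = $206.50
403(b): $3585.02 × 0.0759 = $272.10
Pre-tax total = $206.50 + $272.10 = $478.60
Taxable wages = $3585.02 − $478.60 = $3106.42
State income tax: $3106.42 × 0.026 = $80.77
Local income tax: $3106.42 × 0.0239 = $74.24
Medicare tax: cap not yet reached, full $3585.02 is subject → $3585.02 × 0.0275 = $98.59
Parking deduction: $279.69
Total deductions = $206.50 + $272.10 + $80.77 + $74.24 + $98.59 + $279.69 = $1011.89
Net pay = $3585.02 − $1011.89 = $2573.13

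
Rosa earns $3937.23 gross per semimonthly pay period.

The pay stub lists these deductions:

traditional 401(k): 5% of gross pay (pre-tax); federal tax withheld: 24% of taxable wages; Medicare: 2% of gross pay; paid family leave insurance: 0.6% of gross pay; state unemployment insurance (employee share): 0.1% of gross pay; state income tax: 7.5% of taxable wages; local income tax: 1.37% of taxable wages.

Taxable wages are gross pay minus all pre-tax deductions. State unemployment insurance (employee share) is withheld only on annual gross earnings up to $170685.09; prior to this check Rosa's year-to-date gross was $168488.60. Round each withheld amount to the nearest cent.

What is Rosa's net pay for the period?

$2406.35

Traditional 401(k): $3937.23 × 0.05 = $196.86
Taxable wages = $3937.23 − $196.86 = $3740.37
Local income tax: $3740.37 × 0.0137 = $51.24
Federal tax withheld: $3740.37 × 0.24 = $897.69
State income tax: $3740.37 × 0.075 = $280.53
Paid family leave insurance: $3937.23 × 0.006 = $23.62
State unemployment insurance (employee share): only $170685.09 − $168488.60 = $2196.49 of this check is subject → $2196.49 × 0.001 = $2.20
Medicare: $3937.23 × 0.02 = $78.74
Total deductions = $196.86 + $51.24 + $897.69 + $280.53 + $23.62 + $2.20 + $78.74 = $1530.88
Net pay = $3937.23 − $1530.88 = $2406.35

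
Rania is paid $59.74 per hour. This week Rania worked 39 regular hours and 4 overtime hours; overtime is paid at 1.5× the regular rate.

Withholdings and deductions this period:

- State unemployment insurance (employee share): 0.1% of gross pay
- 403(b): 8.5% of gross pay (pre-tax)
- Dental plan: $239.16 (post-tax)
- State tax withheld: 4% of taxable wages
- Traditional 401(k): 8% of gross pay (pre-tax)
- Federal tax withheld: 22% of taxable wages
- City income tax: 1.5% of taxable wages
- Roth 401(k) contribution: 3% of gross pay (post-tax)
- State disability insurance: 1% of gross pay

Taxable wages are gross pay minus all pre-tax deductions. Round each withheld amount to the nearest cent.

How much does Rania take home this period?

$1278.05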